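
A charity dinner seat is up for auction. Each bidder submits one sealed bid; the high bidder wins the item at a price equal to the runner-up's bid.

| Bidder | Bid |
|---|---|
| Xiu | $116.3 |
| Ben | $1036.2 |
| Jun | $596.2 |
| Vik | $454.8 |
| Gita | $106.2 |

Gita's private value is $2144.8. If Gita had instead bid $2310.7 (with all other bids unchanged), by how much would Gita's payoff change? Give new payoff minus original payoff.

The highest bid among the other bidders is $1036.2; Gita's bid doesn't change that.
Original bid $106.2: Gita is not highest (top rival bid is $1036.2); payoff $0.
Alternative bid $2310.7: Gita is highest, pays the top rival bid $1036.2; payoff $2144.8 − $1036.2 = $1108.6.
Change in payoff = $1108.6 − ($0) = $1108.6.

$1108.6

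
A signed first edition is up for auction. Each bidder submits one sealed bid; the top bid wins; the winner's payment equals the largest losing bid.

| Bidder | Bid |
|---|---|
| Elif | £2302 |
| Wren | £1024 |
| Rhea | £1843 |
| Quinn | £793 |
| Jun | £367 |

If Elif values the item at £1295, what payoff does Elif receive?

Highest bid: Elif at £2302, so Elif wins.
Second-highest bid: Rhea at £1843 — that is the price the winner pays.
Elif's payoff = value − price = £1295 − £1843 = −£548.

−£548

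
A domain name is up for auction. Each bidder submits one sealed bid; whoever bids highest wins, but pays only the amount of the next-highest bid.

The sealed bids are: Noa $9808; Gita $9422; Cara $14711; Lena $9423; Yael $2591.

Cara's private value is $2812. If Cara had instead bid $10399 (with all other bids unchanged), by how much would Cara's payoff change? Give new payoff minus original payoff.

$0

The highest bid among the other bidders is $9808; Cara's bid doesn't change that.
Original bid $14711: Cara is highest, pays the top rival bid $9808; payoff $2812 − $9808 = −$6996.
Alternative bid $10399: Cara is highest, pays the top rival bid $9808; payoff $2812 − $9808 = −$6996.
Change in payoff = −$6996 − (−$6996) = $0.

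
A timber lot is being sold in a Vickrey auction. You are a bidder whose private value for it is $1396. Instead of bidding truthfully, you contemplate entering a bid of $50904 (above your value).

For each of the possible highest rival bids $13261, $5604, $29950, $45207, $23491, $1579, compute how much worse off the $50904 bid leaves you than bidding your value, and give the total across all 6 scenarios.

$110716

The deviation costs you only when the competing bid falls strictly between $1396 and $50904; elsewhere both bids give the same outcome.
$13261: truthful payoff $0, deviation payoff −$11865 → loss $11865.
$5604: truthful payoff $0, deviation payoff −$4208 → loss $4208.
$29950: truthful payoff $0, deviation payoff −$28554 → loss $28554.
$45207: truthful payoff $0, deviation payoff −$43811 → loss $43811.
$23491: truthful payoff $0, deviation payoff −$22095 → loss $22095.
$1579: truthful payoff $0, deviation payoff −$183 → loss $183.
Total loss = $11865 + $4208 + $28554 + $43811 + $22095 + $183 = $110716.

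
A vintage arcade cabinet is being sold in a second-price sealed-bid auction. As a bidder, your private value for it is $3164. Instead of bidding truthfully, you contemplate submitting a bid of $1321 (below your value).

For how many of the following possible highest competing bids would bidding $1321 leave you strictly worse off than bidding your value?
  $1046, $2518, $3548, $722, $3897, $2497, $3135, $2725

4

The deviation hurts exactly when the highest competing bid lies strictly between $1321 and $3164 — underbidding then forfeits a profitable win.
$1046: below both → same outcome either way.
$2518: inside the interval → strictly worse (loss $646).
$3548: above both → same outcome either way.
$722: below both → same outcome either way.
$3897: above both → same outcome either way.
$2497: inside the interval → strictly worse (loss $667).
$3135: inside the interval → strictly worse (loss $29).
$2725: inside the interval → strictly worse (loss $439).
Count: 4.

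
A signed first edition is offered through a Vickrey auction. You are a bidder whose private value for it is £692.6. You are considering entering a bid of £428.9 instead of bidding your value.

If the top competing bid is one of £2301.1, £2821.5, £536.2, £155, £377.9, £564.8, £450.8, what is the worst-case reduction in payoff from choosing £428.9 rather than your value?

£241.8

£2301.1: same outcome either way → loss £0.
£2821.5: same outcome either way → loss £0.
£536.2: truthful gives £156.4, deviation gives £0 → loss £156.4.
£155: same outcome either way → loss £0.
£377.9: same outcome either way → loss £0.
£564.8: truthful gives £127.8, deviation gives £0 → loss £127.8.
£450.8: truthful gives £241.8, deviation gives £0 → loss £241.8.
Maximum loss: £241.8.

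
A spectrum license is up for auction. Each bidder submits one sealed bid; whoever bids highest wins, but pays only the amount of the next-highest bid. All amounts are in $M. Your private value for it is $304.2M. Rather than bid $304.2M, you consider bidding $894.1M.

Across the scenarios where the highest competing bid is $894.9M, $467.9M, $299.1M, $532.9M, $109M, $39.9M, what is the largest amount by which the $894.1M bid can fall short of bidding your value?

$228.7M

$894.9M: same outcome either way → loss $0M.
$467.9M: truthful gives $0M, deviation gives −$163.7M → loss $163.7M.
$299.1M: same outcome either way → loss $0M.
$532.9M: truthful gives $0M, deviation gives −$228.7M → loss $228.7M.
$109M: same outcome either way → loss $0M.
$39.9M: same outcome either way → loss $0M.
Maximum loss: $228.7M.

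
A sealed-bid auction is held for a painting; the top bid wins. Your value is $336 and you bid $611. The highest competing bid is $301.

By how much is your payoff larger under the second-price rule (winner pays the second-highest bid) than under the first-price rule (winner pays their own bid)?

$310

You have the highest bid, so you win under either rule.
Second-price: pay $301 → payoff $35.
First-price: pay your own bid $611 → payoff −$275.
Difference = $35 − (−$275) = $310.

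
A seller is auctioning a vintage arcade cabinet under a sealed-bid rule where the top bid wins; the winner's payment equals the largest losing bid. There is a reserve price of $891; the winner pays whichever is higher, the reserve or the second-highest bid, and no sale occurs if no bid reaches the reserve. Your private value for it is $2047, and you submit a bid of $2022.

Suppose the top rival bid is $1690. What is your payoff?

Your bid $2022 is the highest and exceeds the reserve.
Price = max(second-highest bid, reserve) = max($1690, $891) = $1690.
Payoff = $2047 − $1690 = $357.

$357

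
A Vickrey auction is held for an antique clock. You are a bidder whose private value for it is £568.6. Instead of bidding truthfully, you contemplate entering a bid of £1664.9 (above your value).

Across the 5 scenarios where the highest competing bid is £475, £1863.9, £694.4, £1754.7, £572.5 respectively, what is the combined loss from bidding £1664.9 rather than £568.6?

£129.7

The deviation costs you only when the competing bid falls strictly between £568.6 and £1664.9; elsewhere both bids give the same outcome.
£475: outcomes coincide → loss £0.
£1863.9: outcomes coincide → loss £0.
£694.4: truthful payoff £0, deviation payoff −£125.8 → loss £125.8.
£1754.7: outcomes coincide → loss £0.
£572.5: truthful payoff £0, deviation payoff −£3.9 → loss £3.9.
Total loss = £125.8 + £3.9 = £129.7.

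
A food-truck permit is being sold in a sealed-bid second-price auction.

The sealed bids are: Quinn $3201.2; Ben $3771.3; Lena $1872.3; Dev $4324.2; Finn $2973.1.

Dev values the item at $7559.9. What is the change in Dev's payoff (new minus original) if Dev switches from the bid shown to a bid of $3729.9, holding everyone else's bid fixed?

The highest bid among the other bidders is $3771.3; Dev's bid doesn't change that.
Original bid $4324.2: Dev is highest, pays the top rival bid $3771.3; payoff $7559.9 − $3771.3 = $3788.6.
Alternative bid $3729.9: Dev is not highest (top rival bid is $3771.3); payoff $0.
Change in payoff = $0 − ($3788.6) = −$3788.6.

−$3788.6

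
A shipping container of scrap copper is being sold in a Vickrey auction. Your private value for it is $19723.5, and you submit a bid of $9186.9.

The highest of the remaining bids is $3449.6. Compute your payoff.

Your bid $9186.9 exceeds the highest competing bid $3449.6, so you win.
In a second-price auction the winner pays the second-highest bid, $3449.6.
Payoff = value − price = $19723.5 − $3449.6 = $16273.9.

$16273.9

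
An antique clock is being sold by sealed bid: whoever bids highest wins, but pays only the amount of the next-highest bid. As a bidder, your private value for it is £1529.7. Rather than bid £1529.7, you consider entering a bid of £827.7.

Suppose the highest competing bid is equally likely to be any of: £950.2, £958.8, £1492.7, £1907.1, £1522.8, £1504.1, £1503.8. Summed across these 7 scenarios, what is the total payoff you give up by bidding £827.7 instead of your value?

The deviation costs you only when the competing bid falls strictly between £827.7 and £1529.7; elsewhere both bids give the same outcome.
£950.2: truthful payoff £579.5, deviation payoff £0 → loss £579.5.
£958.8: truthful payoff £570.9, deviation payoff £0 → loss £570.9.
£1492.7: truthful payoff £37, deviation payoff £0 → loss £37.
£1907.1: outcomes coincide → loss £0.
£1522.8: truthful payoff £6.9, deviation payoff £0 → loss £6.9.
£1504.1: truthful payoff £25.6, deviation payoff £0 → loss £25.6.
£1503.8: truthful payoff £25.9, deviation payoff £0 → loss £25.9.
Total loss = £579.5 + £570.9 + £37 + £6.9 + £25.6 + £25.9 = £1245.8.
In a second-price auction your bid sets only whether you win, not what you pay, so bidding your true value is weakly dominant.

£1245.8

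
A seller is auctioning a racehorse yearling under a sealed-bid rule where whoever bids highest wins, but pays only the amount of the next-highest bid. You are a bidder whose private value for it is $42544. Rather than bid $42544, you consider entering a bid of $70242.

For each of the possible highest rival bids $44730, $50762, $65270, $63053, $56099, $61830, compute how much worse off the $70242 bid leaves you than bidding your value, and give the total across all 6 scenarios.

$86480

The deviation costs you only when the competing bid falls strictly between $42544 and $70242; elsewhere both bids give the same outcome.
$44730: truthful payoff $0, deviation payoff −$2186 → loss $2186.
$50762: truthful payoff $0, deviation payoff −$8218 → loss $8218.
$65270: truthful payoff $0, deviation payoff −$22726 → loss $22726.
$63053: truthful payoff $0, deviation payoff −$20509 → loss $20509.
$56099: truthful payoff $0, deviation payoff −$13555 → loss $13555.
$61830: truthful payoff $0, deviation payoff −$19286 → loss $19286.
Total loss = $2186 + $8218 + $22726 + $20509 + $13555 + $19286 = $86480.
Truthful bidding weakly dominates here: raising your bid can only win items priced above your value, and lowering it can only forfeit items priced below.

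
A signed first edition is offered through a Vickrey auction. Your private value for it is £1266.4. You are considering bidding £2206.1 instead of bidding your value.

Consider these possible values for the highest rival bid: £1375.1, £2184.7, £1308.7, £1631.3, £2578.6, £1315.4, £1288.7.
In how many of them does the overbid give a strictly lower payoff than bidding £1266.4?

6

The deviation hurts exactly when the highest competing bid lies strictly between £1266.4 and £2206.1 — overbidding then wins at a price above your value.
£1375.1: inside the interval → strictly worse (loss £108.7).
£2184.7: inside the interval → strictly worse (loss £918.3).
£1308.7: inside the interval → strictly worse (loss £42.3).
£1631.3: inside the interval → strictly worse (loss £364.9).
£2578.6: above both → same outcome either way.
£1315.4: inside the interval → strictly worse (loss £49).
£1288.7: inside the interval → strictly worse (loss £22.3).
Count: 6.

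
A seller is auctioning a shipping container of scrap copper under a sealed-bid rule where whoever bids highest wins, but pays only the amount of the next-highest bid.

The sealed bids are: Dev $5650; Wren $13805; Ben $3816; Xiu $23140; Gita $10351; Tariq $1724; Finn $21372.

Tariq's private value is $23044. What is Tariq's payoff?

Highest bid: Xiu at $23140, so Xiu wins.
Second-highest bid: Finn at $21372 — that is the price the winner pays.
Tariq did not win, so Tariq pays nothing and receives nothing: payoff $0.

$0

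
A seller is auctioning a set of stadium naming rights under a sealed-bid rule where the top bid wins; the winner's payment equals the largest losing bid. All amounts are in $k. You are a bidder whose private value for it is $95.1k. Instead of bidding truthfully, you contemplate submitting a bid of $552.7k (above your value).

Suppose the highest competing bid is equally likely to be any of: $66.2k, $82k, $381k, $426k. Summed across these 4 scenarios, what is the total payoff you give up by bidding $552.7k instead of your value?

$616.8k

The deviation costs you only when the competing bid falls strictly between $95.1k and $552.7k; elsewhere both bids give the same outcome.
$66.2k: outcomes coincide → loss $0k.
$82k: outcomes coincide → loss $0k.
$381k: truthful payoff $0k, deviation payoff −$285.9k → loss $285.9k.
$426k: truthful payoff $0k, deviation payoff −$330.9k → loss $330.9k.
Total loss = $285.9k + $330.9k = $616.8k.
Truthful bidding weakly dominates here: raising your bid can only win items priced above your value, and lowering it can only forfeit items priced below.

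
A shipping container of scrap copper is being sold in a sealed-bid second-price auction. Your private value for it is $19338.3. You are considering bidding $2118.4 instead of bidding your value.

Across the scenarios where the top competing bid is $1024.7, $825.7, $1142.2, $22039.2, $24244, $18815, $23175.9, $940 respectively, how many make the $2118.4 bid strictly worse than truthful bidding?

1

The deviation hurts exactly when the highest competing bid lies strictly between $2118.4 and $19338.3 — underbidding then forfeits a profitable win.
$1024.7: below both → same outcome either way.
$825.7: below both → same outcome either way.
$1142.2: below both → same outcome either way.
$22039.2: above both → same outcome either way.
$24244: above both → same outcome either way.
$18815: inside the interval → strictly worse (loss $523.3).
$23175.9: above both → same outcome either way.
$940: below both → same outcome either way.
Count: 1.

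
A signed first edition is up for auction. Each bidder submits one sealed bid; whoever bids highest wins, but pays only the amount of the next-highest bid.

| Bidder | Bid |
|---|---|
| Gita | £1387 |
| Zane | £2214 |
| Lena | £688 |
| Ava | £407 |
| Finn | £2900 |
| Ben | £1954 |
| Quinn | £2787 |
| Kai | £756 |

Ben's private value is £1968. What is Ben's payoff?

Highest bid: Finn at £2900, so Finn wins.
Second-highest bid: Quinn at £2787 — that is the price the winner pays.
Ben did not win, so Ben pays nothing and receives nothing: payoff £0.

£0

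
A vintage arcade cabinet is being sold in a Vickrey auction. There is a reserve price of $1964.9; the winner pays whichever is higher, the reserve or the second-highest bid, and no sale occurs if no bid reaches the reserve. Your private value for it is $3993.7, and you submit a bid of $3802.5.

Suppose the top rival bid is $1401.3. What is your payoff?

$2028.8

Your bid $3802.5 is the highest and exceeds the reserve.
Price = max(second-highest bid, reserve) = max($1401.3, $1964.9) = $1964.9.
Payoff = $3993.7 − $1964.9 = $2028.8.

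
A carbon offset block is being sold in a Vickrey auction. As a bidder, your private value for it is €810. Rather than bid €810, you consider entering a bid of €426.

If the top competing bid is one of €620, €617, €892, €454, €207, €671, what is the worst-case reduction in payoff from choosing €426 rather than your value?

€620: truthful gives €190, deviation gives €0 → loss €190.
€617: truthful gives €193, deviation gives €0 → loss €193.
€892: same outcome either way → loss €0.
€454: truthful gives €356, deviation gives €0 → loss €356.
€207: same outcome either way → loss €0.
€671: truthful gives €139, deviation gives €0 → loss €139.
Maximum loss: €356.

€356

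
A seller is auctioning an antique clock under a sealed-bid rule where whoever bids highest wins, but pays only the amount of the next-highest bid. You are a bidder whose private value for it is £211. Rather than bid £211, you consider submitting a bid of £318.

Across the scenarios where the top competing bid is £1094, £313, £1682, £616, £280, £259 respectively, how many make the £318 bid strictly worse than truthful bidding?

3

The deviation hurts exactly when the highest competing bid lies strictly between £211 and £318 — overbidding then wins at a price above your value.
£1094: above both → same outcome either way.
£313: inside the interval → strictly worse (loss £102).
£1682: above both → same outcome either way.
£616: above both → same outcome either way.
£280: inside the interval → strictly worse (loss £69).
£259: inside the interval → strictly worse (loss £48).
Count: 3.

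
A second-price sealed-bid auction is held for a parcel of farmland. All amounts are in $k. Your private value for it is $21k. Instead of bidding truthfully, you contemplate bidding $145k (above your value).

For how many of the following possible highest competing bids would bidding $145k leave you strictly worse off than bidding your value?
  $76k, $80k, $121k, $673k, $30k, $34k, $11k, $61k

The deviation hurts exactly when the highest competing bid lies strictly between $21k and $145k — overbidding then wins at a price above your value.
$76k: inside the interval → strictly worse (loss $55k).
$80k: inside the interval → strictly worse (loss $59k).
$121k: inside the interval → strictly worse (loss $100k).
$673k: above both → same outcome either way.
$30k: inside the interval → strictly worse (loss $9k).
$34k: inside the interval → strictly worse (loss $13k).
$11k: below both → same outcome either way.
$61k: inside the interval → strictly worse (loss $40k).
Count: 6.

6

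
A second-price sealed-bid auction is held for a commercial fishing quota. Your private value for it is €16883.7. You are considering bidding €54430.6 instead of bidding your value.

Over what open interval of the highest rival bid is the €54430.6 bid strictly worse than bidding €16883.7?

If the competing bid is below €16883.7, both bids win at the same price — no difference.
If it is above €54430.6, both bids lose — no difference.
If it lies strictly between €16883.7 and €54430.6, bidding your value loses (payoff 0) while bidding €54430.6 wins at a price above your value (payoff negative).
So the deviation strictly hurts on the open interval (€16883.7, €54430.6).

(€16883.7, €54430.6)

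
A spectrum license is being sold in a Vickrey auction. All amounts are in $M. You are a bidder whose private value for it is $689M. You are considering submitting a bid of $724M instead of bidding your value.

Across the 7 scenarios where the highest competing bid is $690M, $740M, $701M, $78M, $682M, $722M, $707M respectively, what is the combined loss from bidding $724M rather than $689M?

$64M

The deviation costs you only when the competing bid falls strictly between $689M and $724M; elsewhere both bids give the same outcome.
$690M: truthful payoff $0M, deviation payoff −$1M → loss $1M.
$740M: outcomes coincide → loss $0M.
$701M: truthful payoff $0M, deviation payoff −$12M → loss $12M.
$78M: outcomes coincide → loss $0M.
$682M: outcomes coincide → loss $0M.
$722M: truthful payoff $0M, deviation payoff −$33M → loss $33M.
$707M: truthful payoff $0M, deviation payoff −$18M → loss $18M.
Total loss = $1M + $12M + $33M + $18M = $64M.
In a second-price auction your bid sets only whether you win, not what you pay, so bidding your true value is weakly dominant.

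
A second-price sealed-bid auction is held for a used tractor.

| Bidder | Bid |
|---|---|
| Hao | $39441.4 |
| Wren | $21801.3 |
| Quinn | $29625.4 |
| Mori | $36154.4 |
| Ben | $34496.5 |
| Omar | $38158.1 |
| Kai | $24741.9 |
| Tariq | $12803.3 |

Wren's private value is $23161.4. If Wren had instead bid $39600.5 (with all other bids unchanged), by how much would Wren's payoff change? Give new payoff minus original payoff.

The highest bid among the other bidders is $39441.4; Wren's bid doesn't change that.
Original bid $21801.3: Wren is not highest (top rival bid is $39441.4); payoff $0.
Alternative bid $39600.5: Wren is highest, pays the top rival bid $39441.4; payoff $23161.4 − $39441.4 = −$16280.
Change in payoff = −$16280 − ($0) = −$16280.

−$16280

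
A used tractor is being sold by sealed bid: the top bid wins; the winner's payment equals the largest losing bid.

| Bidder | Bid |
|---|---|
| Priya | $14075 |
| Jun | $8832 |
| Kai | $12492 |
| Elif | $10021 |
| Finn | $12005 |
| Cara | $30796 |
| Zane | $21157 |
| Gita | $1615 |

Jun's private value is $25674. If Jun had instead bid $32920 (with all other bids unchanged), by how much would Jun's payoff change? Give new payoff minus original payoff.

−$5122

The highest bid among the other bidders is $30796; Jun's bid doesn't change that.
Original bid $8832: Jun is not highest (top rival bid is $30796); payoff $0.
Alternative bid $32920: Jun is highest, pays the top rival bid $30796; payoff $25674 − $30796 = −$5122.
Change in payoff = −$5122 − ($0) = −$5122.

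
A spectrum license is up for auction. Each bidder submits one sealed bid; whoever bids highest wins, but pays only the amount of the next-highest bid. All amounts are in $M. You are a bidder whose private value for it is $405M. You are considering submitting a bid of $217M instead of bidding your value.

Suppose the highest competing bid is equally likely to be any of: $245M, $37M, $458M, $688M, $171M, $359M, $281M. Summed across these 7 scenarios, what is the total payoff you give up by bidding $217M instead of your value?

$330M

The deviation costs you only when the competing bid falls strictly between $217M and $405M; elsewhere both bids give the same outcome.
$245M: truthful payoff $160M, deviation payoff $0M → loss $160M.
$37M: outcomes coincide → loss $0M.
$458M: outcomes coincide → loss $0M.
$688M: outcomes coincide → loss $0M.
$171M: outcomes coincide → loss $0M.
$359M: truthful payoff $46M, deviation payoff $0M → loss $46M.
$281M: truthful payoff $124M, deviation payoff $0M → loss $124M.
Total loss = $160M + $46M + $124M = $330M.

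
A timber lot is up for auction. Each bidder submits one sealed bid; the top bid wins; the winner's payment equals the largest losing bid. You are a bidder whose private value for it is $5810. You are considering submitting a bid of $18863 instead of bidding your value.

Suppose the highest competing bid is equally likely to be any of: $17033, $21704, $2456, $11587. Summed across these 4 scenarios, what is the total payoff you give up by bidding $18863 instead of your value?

$17000

The deviation costs you only when the competing bid falls strictly between $5810 and $18863; elsewhere both bids give the same outcome.
$17033: truthful payoff $0, deviation payoff −$11223 → loss $11223.
$21704: outcomes coincide → loss $0.
$2456: outcomes coincide → loss $0.
$11587: truthful payoff $0, deviation payoff −$5777 → loss $5777.
Total loss = $11223 + $5777 = $17000.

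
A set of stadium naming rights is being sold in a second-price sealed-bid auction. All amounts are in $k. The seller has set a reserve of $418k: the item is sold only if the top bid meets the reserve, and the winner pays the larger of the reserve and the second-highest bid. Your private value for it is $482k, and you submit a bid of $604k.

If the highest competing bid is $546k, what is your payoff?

Your bid $604k is the highest and exceeds the reserve.
Price = max(second-highest bid, reserve) = max($546k, $418k) = $546k.
Payoff = $482k − $546k = −$64k.

−$64k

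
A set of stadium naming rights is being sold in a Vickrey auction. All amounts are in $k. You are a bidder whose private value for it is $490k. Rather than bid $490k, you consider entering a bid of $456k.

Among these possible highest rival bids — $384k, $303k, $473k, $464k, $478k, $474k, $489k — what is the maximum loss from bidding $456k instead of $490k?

$26k

$384k: same outcome either way → loss $0k.
$303k: same outcome either way → loss $0k.
$473k: truthful gives $17k, deviation gives $0k → loss $17k.
$464k: truthful gives $26k, deviation gives $0k → loss $26k.
$478k: truthful gives $12k, deviation gives $0k → loss $12k.
$474k: truthful gives $16k, deviation gives $0k → loss $16k.
$489k: truthful gives $1k, deviation gives $0k → loss $1k.
Maximum loss: $26k.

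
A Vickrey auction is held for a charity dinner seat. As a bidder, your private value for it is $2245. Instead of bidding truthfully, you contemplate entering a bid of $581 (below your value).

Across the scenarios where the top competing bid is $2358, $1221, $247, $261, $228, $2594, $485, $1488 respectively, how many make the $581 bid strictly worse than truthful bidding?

2

The deviation hurts exactly when the highest competing bid lies strictly between $581 and $2245 — underbidding then forfeits a profitable win.
$2358: above both → same outcome either way.
$1221: inside the interval → strictly worse (loss $1024).
$247: below both → same outcome either way.
$261: below both → same outcome either way.
$228: below both → same outcome either way.
$2594: above both → same outcome either way.
$485: below both → same outcome either way.
$1488: inside the interval → strictly worse (loss $757).
Count: 2.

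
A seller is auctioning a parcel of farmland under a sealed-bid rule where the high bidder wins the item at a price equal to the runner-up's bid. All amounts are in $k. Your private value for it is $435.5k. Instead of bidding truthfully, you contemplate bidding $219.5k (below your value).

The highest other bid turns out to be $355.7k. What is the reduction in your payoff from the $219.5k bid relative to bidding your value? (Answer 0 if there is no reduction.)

$79.8k

Bidding your value $435.5k: you win (since $435.5k > $355.7k) and pay $355.7k. Payoff $79.8k.
Bidding $219.5k: you lose. Payoff $0k.
The competing bid $355.7k lies between your shaded bid and your value, so underbidding forfeits an item you could have won at a profitable price.
Loss from deviating = $79.8k − ($0k) = $79.8k.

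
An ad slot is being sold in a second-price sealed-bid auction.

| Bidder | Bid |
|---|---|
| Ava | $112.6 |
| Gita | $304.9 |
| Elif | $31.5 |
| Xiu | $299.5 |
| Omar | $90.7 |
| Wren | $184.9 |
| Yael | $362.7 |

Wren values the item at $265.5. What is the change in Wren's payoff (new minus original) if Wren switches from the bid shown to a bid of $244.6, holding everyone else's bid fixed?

The highest bid among the other bidders is $362.7; Wren's bid doesn't change that.
Original bid $184.9: Wren is not highest (top rival bid is $362.7); payoff $0.
Alternative bid $244.6: Wren is not highest (top rival bid is $362.7); payoff $0.
Change in payoff = $0 − ($0) = $0.

$0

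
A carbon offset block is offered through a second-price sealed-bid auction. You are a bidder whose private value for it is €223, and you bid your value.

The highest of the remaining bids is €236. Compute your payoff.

Your bid €223 is below the highest competing bid €236, so you lose.
A losing bidder pays nothing and receives nothing: payoff = €0.

€0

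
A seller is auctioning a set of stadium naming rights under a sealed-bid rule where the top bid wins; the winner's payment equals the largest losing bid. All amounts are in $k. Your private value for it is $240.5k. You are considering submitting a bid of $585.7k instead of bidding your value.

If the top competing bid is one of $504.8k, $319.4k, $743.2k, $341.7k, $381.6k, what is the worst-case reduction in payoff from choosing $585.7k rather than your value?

$504.8k: truthful gives $0k, deviation gives −$264.3k → loss $264.3k.
$319.4k: truthful gives $0k, deviation gives −$78.9k → loss $78.9k.
$743.2k: same outcome either way → loss $0k.
$341.7k: truthful gives $0k, deviation gives −$101.2k → loss $101.2k.
$381.6k: truthful gives $0k, deviation gives −$141.1k → loss $141.1k.
Maximum loss: $264.3k.

$264.3k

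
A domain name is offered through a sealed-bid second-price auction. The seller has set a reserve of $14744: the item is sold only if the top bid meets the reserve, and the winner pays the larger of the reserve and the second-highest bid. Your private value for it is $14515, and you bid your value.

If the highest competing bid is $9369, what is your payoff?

$0

Your bid $14515 is the highest bid but falls below the reserve $14744, so the item goes unsold. Payoff $0.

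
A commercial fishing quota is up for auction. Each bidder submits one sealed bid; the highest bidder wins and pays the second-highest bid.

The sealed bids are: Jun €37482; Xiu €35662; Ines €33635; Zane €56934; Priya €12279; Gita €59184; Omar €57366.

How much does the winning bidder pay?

Highest bid: Gita at €59184, so Gita wins.
Second-highest bid: Omar at €57366 — that is the price the winner pays.

€57366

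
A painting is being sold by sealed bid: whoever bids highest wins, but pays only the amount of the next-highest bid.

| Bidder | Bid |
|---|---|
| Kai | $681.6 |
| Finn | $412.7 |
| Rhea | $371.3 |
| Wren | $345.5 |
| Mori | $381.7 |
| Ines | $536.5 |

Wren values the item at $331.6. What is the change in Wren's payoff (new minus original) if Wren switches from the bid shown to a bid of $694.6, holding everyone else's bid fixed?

−$350

The highest bid among the other bidders is $681.6; Wren's bid doesn't change that.
Original bid $345.5: Wren is not highest (top rival bid is $681.6); payoff $0.
Alternative bid $694.6: Wren is highest, pays the top rival bid $681.6; payoff $331.6 − $681.6 = −$350.
Change in payoff = −$350 − ($0) = −$350.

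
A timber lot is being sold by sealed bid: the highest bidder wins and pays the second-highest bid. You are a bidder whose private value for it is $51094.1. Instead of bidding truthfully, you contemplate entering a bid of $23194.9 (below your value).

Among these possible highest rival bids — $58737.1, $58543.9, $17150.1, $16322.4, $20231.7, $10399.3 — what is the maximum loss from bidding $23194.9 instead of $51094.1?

$0

$58737.1: same outcome either way → loss $0.
$58543.9: same outcome either way → loss $0.
$17150.1: same outcome either way → loss $0.
$16322.4: same outcome either way → loss $0.
$20231.7: same outcome either way → loss $0.
$10399.3: same outcome either way → loss $0.
Maximum loss: $0.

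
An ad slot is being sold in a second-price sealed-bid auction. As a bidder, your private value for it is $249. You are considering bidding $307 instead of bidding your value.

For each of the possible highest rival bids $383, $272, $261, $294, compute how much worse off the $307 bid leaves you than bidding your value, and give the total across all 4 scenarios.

$80

The deviation costs you only when the competing bid falls strictly between $249 and $307; elsewhere both bids give the same outcome.
$383: outcomes coincide → loss $0.
$272: truthful payoff $0, deviation payoff −$23 → loss $23.
$261: truthful payoff $0, deviation payoff −$12 → loss $12.
$294: truthful payoff $0, deviation payoff −$45 → loss $45.
Total loss = $23 + $12 + $45 = $80.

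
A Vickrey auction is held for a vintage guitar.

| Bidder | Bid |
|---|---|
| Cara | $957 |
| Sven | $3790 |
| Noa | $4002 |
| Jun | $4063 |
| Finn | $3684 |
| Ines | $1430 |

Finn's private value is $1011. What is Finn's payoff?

$0

Highest bid: Jun at $4063, so Jun wins.
Second-highest bid: Noa at $4002 — that is the price the winner pays.
Finn did not win, so Finn pays nothing and receives nothing: payoff $0.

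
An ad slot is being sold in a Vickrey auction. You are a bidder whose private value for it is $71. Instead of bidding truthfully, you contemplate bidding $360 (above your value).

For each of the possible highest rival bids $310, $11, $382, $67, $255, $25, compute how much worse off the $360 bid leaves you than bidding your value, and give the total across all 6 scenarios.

$423

The deviation costs you only when the competing bid falls strictly between $71 and $360; elsewhere both bids give the same outcome.
$310: truthful payoff $0, deviation payoff −$239 → loss $239.
$11: outcomes coincide → loss $0.
$382: outcomes coincide → loss $0.
$67: outcomes coincide → loss $0.
$255: truthful payoff $0, deviation payoff −$184 → loss $184.
$25: outcomes coincide → loss $0.
Total loss = $239 + $184 = $423.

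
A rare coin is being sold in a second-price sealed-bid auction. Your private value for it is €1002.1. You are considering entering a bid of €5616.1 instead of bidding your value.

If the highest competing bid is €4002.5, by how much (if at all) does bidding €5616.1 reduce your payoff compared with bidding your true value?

€3000.4

Bidding your value €1002.1: you lose (since €1002.1 < €4002.5). Payoff €0.
Bidding €5616.1: you win and pay €4002.5. Payoff €1002.1 − €4002.5 = −€3000.4.
The competing bid €4002.5 lies between your value and your inflated bid, so overbidding wins an item priced above your value.
Loss from deviating = €0 − (−€3000.4) = €3000.4.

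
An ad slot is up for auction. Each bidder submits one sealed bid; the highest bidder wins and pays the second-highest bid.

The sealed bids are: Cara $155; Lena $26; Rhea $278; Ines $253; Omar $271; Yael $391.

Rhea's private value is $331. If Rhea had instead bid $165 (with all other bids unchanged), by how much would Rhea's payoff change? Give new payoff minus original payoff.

$0

The highest bid among the other bidders is $391; Rhea's bid doesn't change that.
Original bid $278: Rhea is not highest (top rival bid is $391); payoff $0.
Alternative bid $165: Rhea is not highest (top rival bid is $391); payoff $0.
Change in payoff = $0 − ($0) = $0.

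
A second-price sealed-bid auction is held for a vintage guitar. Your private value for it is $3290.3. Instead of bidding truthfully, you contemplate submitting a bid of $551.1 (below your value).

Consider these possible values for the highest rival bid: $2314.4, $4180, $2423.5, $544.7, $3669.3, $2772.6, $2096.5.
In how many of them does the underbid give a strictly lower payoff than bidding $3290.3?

4

The deviation hurts exactly when the highest competing bid lies strictly between $551.1 and $3290.3 — underbidding then forfeits a profitable win.
$2314.4: inside the interval → strictly worse (loss $975.9).
$4180: above both → same outcome either way.
$2423.5: inside the interval → strictly worse (loss $866.8).
$544.7: below both → same outcome either way.
$3669.3: above both → same outcome either way.
$2772.6: inside the interval → strictly worse (loss $517.7).
$2096.5: inside the interval → strictly worse (loss $1193.8).
Count: 4.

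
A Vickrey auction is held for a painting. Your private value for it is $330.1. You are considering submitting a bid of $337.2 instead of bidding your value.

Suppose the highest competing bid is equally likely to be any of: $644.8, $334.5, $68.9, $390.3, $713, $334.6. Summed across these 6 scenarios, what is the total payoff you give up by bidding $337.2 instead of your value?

$8.9

The deviation costs you only when the competing bid falls strictly between $330.1 and $337.2; elsewhere both bids give the same outcome.
$644.8: outcomes coincide → loss $0.
$334.5: truthful payoff $0, deviation payoff −$4.4 → loss $4.4.
$68.9: outcomes coincide → loss $0.
$390.3: outcomes coincide → loss $0.
$713: outcomes coincide → loss $0.
$334.6: truthful payoff $0, deviation payoff −$4.5 → loss $4.5.
Total loss = $4.4 + $4.5 = $8.9.
Because the price is fixed by the runner-up's bid, deviating from your value can only change a good outcome into a bad one — never the reverse.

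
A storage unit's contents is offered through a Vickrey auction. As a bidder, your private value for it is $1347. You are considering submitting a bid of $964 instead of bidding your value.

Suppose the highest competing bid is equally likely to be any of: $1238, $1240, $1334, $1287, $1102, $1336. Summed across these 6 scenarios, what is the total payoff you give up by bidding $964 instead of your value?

$545

The deviation costs you only when the competing bid falls strictly between $964 and $1347; elsewhere both bids give the same outcome.
$1238: truthful payoff $109, deviation payoff $0 → loss $109.
$1240: truthful payoff $107, deviation payoff $0 → loss $107.
$1334: truthful payoff $13, deviation payoff $0 → loss $13.
$1287: truthful payoff $60, deviation payoff $0 → loss $60.
$1102: truthful payoff $245, deviation payoff $0 → loss $245.
$1336: truthful payoff $11, deviation payoff $0 → loss $11.
Total loss = $109 + $107 + $13 + $60 + $245 + $11 = $545.
Truthful bidding weakly dominates here: raising your bid can only win items priced above your value, and lowering it can only forfeit items priced below.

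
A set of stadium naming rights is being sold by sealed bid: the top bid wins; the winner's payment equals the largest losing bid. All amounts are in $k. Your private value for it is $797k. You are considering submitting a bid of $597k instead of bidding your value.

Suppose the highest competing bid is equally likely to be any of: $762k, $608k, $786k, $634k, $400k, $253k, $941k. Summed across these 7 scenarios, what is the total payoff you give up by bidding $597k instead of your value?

The deviation costs you only when the competing bid falls strictly between $597k and $797k; elsewhere both bids give the same outcome.
$762k: truthful payoff $35k, deviation payoff $0k → loss $35k.
$608k: truthful payoff $189k, deviation payoff $0k → loss $189k.
$786k: truthful payoff $11k, deviation payoff $0k → loss $11k.
$634k: truthful payoff $163k, deviation payoff $0k → loss $163k.
$400k: outcomes coincide → loss $0k.
$253k: outcomes coincide → loss $0k.
$941k: outcomes coincide → loss $0k.
Total loss = $35k + $189k + $11k + $163k = $398k.

$398k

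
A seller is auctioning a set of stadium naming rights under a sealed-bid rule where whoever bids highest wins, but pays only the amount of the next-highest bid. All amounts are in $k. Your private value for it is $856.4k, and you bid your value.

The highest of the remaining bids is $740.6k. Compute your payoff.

Your bid $856.4k exceeds the highest competing bid $740.6k, so you win.
In a second-price auction the winner pays the second-highest bid, $740.6k.
Payoff = value − price = $856.4k − $740.6k = $115.8k.

$115.8k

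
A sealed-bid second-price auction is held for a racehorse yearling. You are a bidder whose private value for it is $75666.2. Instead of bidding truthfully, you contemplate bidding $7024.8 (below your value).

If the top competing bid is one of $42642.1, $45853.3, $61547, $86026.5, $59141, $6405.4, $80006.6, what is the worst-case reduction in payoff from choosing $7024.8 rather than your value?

$42642.1: truthful gives $33024.1, deviation gives $0 → loss $33024.1.
$45853.3: truthful gives $29812.9, deviation gives $0 → loss $29812.9.
$61547: truthful gives $14119.2, deviation gives $0 → loss $14119.2.
$86026.5: same outcome either way → loss $0.
$59141: truthful gives $16525.2, deviation gives $0 → loss $16525.2.
$6405.4: same outcome either way → loss $0.
$80006.6: same outcome either way → loss $0.
Maximum loss: $33024.1.

$33024.1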